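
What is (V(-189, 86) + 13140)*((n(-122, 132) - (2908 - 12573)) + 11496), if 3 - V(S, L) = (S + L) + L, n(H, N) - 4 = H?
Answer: 276925880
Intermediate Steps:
n(H, N) = 4 + H
V(S, L) = 3 - S - 2*L (V(S, L) = 3 - ((S + L) + L) = 3 - ((L + S) + L) = 3 - (S + 2*L) = 3 + (-S - 2*L) = 3 - S - 2*L)
(V(-189, 86) + 13140)*((n(-122, 132) - (2908 - 12573)) + 11496) = ((3 - 1*(-189) - 2*86) + 13140)*(((4 - 122) - (2908 - 12573)) + 11496) = ((3 + 189 - 172) + 13140)*((-118 - 1*(-9665)) + 11496) = (20 + 13140)*((-118 + 9665) + 11496) = 13160*(9547 + 11496) = 13160*21043 = 276925880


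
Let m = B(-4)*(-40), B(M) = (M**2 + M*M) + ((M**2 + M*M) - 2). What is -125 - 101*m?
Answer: 250355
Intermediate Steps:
B(M) = -2 + 4*M**2 (B(M) = (M**2 + M**2) + ((M**2 + M**2) - 2) = 2*M**2 + (2*M**2 - 2) = 2*M**2 + (-2 + 2*M**2) = -2 + 4*M**2)
m = -2480 (m = (-2 + 4*(-4)**2)*(-40) = (-2 + 4*16)*(-40) = (-2 + 64)*(-40) = 62*(-40) = -2480)
-125 - 101*m = -125 - 101*(-2480) = -125 + 250480 = 250355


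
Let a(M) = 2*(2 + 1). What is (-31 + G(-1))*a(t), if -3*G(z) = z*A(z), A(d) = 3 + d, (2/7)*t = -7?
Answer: -182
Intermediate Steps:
t = -49/2 (t = (7/2)*(-7) = -49/2 ≈ -24.500)
a(M) = 6 (a(M) = 2*3 = 6)
G(z) = -z*(3 + z)/3
(-31 + G(-1))*a(t) = (-31 - ⅓*(-1)*(3 - 1))*6 = (-31 - ⅓*(-1)*2)*6 = (-31 + ⅔)*6 = -91/3*6 = -182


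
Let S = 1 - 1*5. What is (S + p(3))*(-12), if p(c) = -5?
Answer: 108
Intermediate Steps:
S = -4 (S = 1 - 5 = -4)
(S + p(3))*(-12) = (-4 - 5)*(-12) = -9*(-12) = 108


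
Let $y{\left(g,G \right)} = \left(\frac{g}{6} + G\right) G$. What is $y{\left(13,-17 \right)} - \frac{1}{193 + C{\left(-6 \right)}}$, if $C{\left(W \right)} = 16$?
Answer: $\frac{316211}{1254} \approx 252.16$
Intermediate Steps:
$y{\left(g,G \right)} = G \left(G + \frac{g}{6}\right)$ ($y{\left(g,G \right)} = \left(g \frac{1}{6} + G\right) G = \left(\frac{g}{6} + G\right) G = \left(G + \frac{g}{6}\right) G = G \left(G + \frac{g}{6}\right)$)
$y{\left(13,-17 \right)} - \frac{1}{193 + C{\left(-6 \right)}} = \frac{1}{6} \left(-17\right) \left(13 + 6 \left(-17\right)\right) - \frac{1}{193 + 16} = \frac{1}{6} \left(-17\right) \left(13 - 102\right) - \frac{1}{209} = \frac{1}{6} \left(-17\right) \left(-89\right) - \frac{1}{209} = \frac{1513}{6} - \frac{1}{209} = \frac{316211}{1254}$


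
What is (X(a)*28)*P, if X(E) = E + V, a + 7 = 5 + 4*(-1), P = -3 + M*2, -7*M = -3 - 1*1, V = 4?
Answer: 104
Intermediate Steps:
M = 4/7 (M = -(-3 - 1*1)/7 = -(-3 - 1)/7 = -⅐*(-4) = 4/7 ≈ 0.57143)
P = -13/7 (P = -3 + (4/7)*2 = -3 + 8/7 = -13/7 ≈ -1.8571)
a = -6 (a = -7 + (5 + 4*(-1)) = -7 + (5 - 4) = -7 + 1 = -6)
X(E) = 4 + E (X(E) = E + 4 = 4 + E)
(X(a)*28)*P = ((4 - 6)*28)*(-13/7) = -2*28*(-13/7) = -56*(-13/7) = 104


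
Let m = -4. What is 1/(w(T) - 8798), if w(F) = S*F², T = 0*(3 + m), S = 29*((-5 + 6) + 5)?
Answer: -1/8798 ≈ -0.00011366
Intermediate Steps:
S = 174 (S = 29*(1 + 5) = 29*6 = 174)
T = 0 (T = 0*(3 - 4) = 0*(-1) = 0)
w(F) = 174*F²
1/(w(T) - 8798) = 1/(174*0² - 8798) = 1/(174*0 - 8798) = 1/(0 - 8798) = 1/(-8798) = -1/8798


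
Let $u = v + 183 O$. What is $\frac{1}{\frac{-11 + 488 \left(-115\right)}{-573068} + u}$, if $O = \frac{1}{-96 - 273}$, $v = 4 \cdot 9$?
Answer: $\frac{70487364}{2509492069} \approx 0.028088$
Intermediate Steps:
$v = 36$
$O = - \frac{1}{369}$ ($O = \frac{1}{-369} = - \frac{1}{369} \approx -0.00271$)
$u = \frac{4367}{123}$ ($u = 36 + 183 \left(- \frac{1}{369}\right) = 36 - \frac{61}{123} = \frac{4367}{123} \approx 35.504$)
$\frac{1}{\frac{-11 + 488 \left(-115\right)}{-573068} + u} = \frac{1}{\frac{-11 + 488 \left(-115\right)}{-573068} + \frac{4367}{123}} = \frac{1}{\left(-11 - 56120\right) \left(- \frac{1}{573068}\right) + \frac{4367}{123}} = \frac{1}{\left(-56131\right) \left(- \frac{1}{573068}\right) + \frac{4367}{123}} = \frac{1}{\frac{56131}{573068} + \frac{4367}{123}} = \frac{1}{\frac{2509492069}{70487364}} = \frac{70487364}{2509492069}$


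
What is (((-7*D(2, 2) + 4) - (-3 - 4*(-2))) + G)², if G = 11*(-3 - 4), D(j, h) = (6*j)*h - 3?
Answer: 50625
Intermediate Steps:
D(j, h) = -3 + 6*h*j (D(j, h) = 6*h*j - 3 = -3 + 6*h*j)
G = -77 (G = 11*(-7) = -77)
(((-7*D(2, 2) + 4) - (-3 - 4*(-2))) + G)² = (((-7*(-3 + 6*2*2) + 4) - (-3 - 4*(-2))) - 77)² = (((-7*(-3 + 24) + 4) - (-3 + 8)) - 77)² = (((-7*21 + 4) - 1*5) - 77)² = (((-147 + 4) - 5) - 77)² = ((-143 - 5) - 77)² = (-148 - 77)² = (-225)² = 50625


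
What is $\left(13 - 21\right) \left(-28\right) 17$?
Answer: $3808$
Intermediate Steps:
$\left(13 - 21\right) \left(-28\right) 17 = \left(-8\right) \left(-28\right) 17 = 224 \cdot 17 = 3808$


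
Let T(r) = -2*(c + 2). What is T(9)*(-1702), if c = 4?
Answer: 20424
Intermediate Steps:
T(r) = -12 (T(r) = -2*(4 + 2) = -2*6 = -12)
T(9)*(-1702) = -12*(-1702) = 20424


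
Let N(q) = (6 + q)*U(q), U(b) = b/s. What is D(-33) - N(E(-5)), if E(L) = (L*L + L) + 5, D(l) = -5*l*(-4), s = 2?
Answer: -2095/2 ≈ -1047.5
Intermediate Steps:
D(l) = 20*l
U(b) = b/2
E(L) = 5 + L + L² (E(L) = (L² + L) + 5 = (L + L²) + 5 = 5 + L + L²)
N(q) = q*(6 + q)/2 (N(q) = (6 + q)*(q/2) = q*(6 + q)/2)
D(-33) - N(E(-5)) = 20*(-33) - (5 - 5 + (-5)²)*(6 + (5 - 5 + (-5)²))/2 = -660 - (5 - 5 + 25)*(6 + (5 - 5 + 25))/2 = -660 - 25*(6 + 25)/2 = -660 - 25*31/2 = -660 - 1*775/2 = -660 - 775/2 = -2095/2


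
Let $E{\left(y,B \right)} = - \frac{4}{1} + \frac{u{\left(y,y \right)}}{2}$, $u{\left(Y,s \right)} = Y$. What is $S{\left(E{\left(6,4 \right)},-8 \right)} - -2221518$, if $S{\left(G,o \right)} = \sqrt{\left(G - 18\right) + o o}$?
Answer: $2221518 + 3 \sqrt{5} \approx 2.2215 \cdot 10^{6}$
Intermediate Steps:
$E{\left(y,B \right)} = -4 + \frac{y}{2}$ ($E{\left(y,B \right)} = - \frac{4}{1} + \frac{y}{2} = \left(-4\right) 1 + y \frac{1}{2} = -4 + \frac{y}{2}$)
$S{\left(G,o \right)} = \sqrt{-18 + G + o^{2}}$ ($S{\left(G,o \right)} = \sqrt{\left(G - 18\right) + o^{2}} = \sqrt{\left(-18 + G\right) + o^{2}} = \sqrt{-18 + G + o^{2}}$)
$S{\left(E{\left(6,4 \right)},-8 \right)} - -2221518 = \sqrt{-18 + \left(-4 + \frac{1}{2} \cdot 6\right) + \left(-8\right)^{2}} - -2221518 = \sqrt{-18 + \left(-4 + 3\right) + 64} + 2221518 = \sqrt{-18 - 1 + 64} + 2221518 = \sqrt{45} + 2221518 = 3 \sqrt{5} + 2221518 = 2221518 + 3 \sqrt{5}$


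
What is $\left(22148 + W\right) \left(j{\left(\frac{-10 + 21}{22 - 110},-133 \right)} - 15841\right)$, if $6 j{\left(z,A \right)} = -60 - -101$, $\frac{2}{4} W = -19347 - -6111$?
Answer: $\frac{205400810}{3} \approx 6.8467 \cdot 10^{7}$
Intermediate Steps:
$W = -26472$ ($W = 2 \left(-19347 - -6111\right) = 2 \left(-19347 + 6111\right) = 2 \left(-13236\right) = -26472$)
$j{\left(z,A \right)} = \frac{41}{6}$ ($j{\left(z,A \right)} = \frac{-60 - -101}{6} = \frac{-60 + 101}{6} = \frac{1}{6} \cdot 41 = \frac{41}{6}$)
$\left(22148 + W\right) \left(j{\left(\frac{-10 + 21}{22 - 110},-133 \right)} - 15841\right) = \left(22148 - 26472\right) \left(\frac{41}{6} - 15841\right) = \left(-4324\right) \left(- \frac{95005}{6}\right) = \frac{205400810}{3}$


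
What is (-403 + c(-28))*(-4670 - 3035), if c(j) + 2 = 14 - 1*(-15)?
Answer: 2897080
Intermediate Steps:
c(j) = 27 (c(j) = -2 + (14 - 1*(-15)) = -2 + (14 + 15) = -2 + 29 = 27)
(-403 + c(-28))*(-4670 - 3035) = (-403 + 27)*(-4670 - 3035) = -376*(-7705) = 2897080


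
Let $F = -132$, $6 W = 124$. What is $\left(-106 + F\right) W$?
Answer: $- \frac{14756}{3} \approx -4918.7$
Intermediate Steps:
$W = \frac{62}{3}$ ($W = \frac{1}{6} \cdot 124 = \frac{62}{3} \approx 20.667$)
$\left(-106 + F\right) W = \left(-106 - 132\right) \frac{62}{3} = \left(-238\right) \frac{62}{3} = - \frac{14756}{3}$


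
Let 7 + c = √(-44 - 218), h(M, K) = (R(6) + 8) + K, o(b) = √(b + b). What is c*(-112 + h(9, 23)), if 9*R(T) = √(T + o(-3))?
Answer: (7 - I*√262)*(729 - √(6 + I*√6))/9 ≈ 564.18 - 1307.0*I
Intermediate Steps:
o(b) = √2*√b (o(b) = √(2*b) = √2*√b)
R(T) = √(T + I*√6)/9 (R(T) = √(T + √2*√(-3))/9 = √(T + √2*(I*√3))/9 = √(T + I*√6)/9)
h(M, K) = 8 + K + √(6 + I*√6)/9 (h(M, K) = (√(6 + I*√6)/9 + 8) + K = (8 + √(6 + I*√6)/9) + K = 8 + K + √(6 + I*√6)/9)
c = -7 + I*√262 (c = -7 + √(-44 - 218) = -7 + √(-262) = -7 + I*√262 ≈ -7.0 + 16.186*I)
c*(-112 + h(9, 23)) = (-7 + I*√262)*(-112 + (8 + 23 + √(6 + I*√6)/9)) = (-7 + I*√262)*(-112 + (31 + √(6 + I*√6)/9)) = (-7 + I*√262)*(-81 + √(6 + I*√6)/9) = (-81 + √(6 + I*√6)/9)*(-7 + I*√262)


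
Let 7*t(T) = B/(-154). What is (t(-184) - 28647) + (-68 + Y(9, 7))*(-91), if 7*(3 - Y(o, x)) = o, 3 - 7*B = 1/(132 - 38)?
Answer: -16041362541/709324 ≈ -22615.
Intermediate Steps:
B = 281/658 (B = 3/7 - 1/(7*(132 - 38)) = 3/7 - ⅐/94 = 3/7 - ⅐*1/94 = 3/7 - 1/658 = 281/658 ≈ 0.42705)
t(T) = -281/709324 (t(T) = ((281/658)/(-154))/7 = ((281/658)*(-1/154))/7 = (⅐)*(-281/101332) = -281/709324)
Y(o, x) = 3 - o/7
(t(-184) - 28647) + (-68 + Y(9, 7))*(-91) = (-281/709324 - 28647) + (-68 + (3 - ⅐*9))*(-91) = -20320004909/709324 + (-68 + (3 - 9/7))*(-91) = -20320004909/709324 + (-68 + 12/7)*(-91) = -20320004909/709324 - 464/7*(-91) = -20320004909/709324 + 6032 = -16041362541/709324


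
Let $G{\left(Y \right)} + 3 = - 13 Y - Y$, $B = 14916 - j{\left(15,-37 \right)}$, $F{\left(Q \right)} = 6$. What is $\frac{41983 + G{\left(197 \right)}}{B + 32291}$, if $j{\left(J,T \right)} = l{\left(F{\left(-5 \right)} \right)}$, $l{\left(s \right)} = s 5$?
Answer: $\frac{39222}{47177} \approx 0.83138$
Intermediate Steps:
$l{\left(s \right)} = 5 s$
$j{\left(J,T \right)} = 30$ ($j{\left(J,T \right)} = 5 \cdot 6 = 30$)
$B = 14886$ ($B = 14916 - 30 = 14886$)
$G{\left(Y \right)} = -3 - 14 Y$
$\frac{41983 + G{\left(197 \right)}}{B + 32291} = \frac{41983 - 2761}{14886 + 32291} = \frac{41983 - 2761}{47177} = \left(41983 - 2761\right) \frac{1}{47177} = 39222 \cdot \frac{1}{47177} = \frac{39222}{47177}$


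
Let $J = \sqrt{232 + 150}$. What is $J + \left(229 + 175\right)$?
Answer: $404 + \sqrt{382} \approx 423.54$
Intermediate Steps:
$J = \sqrt{382} \approx 19.545$
$J + \left(229 + 175\right) = \sqrt{382} + \left(229 + 175\right) = \sqrt{382} + 404 = 404 + \sqrt{382}$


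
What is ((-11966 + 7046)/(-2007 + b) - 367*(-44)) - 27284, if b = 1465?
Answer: -3015396/271 ≈ -11127.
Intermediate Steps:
((-11966 + 7046)/(-2007 + b) - 367*(-44)) - 27284 = ((-11966 + 7046)/(-2007 + 1465) - 367*(-44)) - 27284 = (-4920/(-542) + 16148) - 27284 = (-4920*(-1/542) + 16148) - 27284 = (2460/271 + 16148) - 27284 = 4378568/271 - 27284 = -3015396/271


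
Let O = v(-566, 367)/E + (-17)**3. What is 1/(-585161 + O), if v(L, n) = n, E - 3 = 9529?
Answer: -9532/5624585001 ≈ -1.6947e-6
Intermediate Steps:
E = 9532 (E = 3 + 9529 = 9532)
O = -46830349/9532 (O = 367/9532 + (-17)**3 = 367*(1/9532) - 4913 = 367/9532 - 4913 = -46830349/9532 ≈ -4913.0)
1/(-585161 + O) = 1/(-585161 - 46830349/9532) = 1/(-5624585001/9532) = -9532/5624585001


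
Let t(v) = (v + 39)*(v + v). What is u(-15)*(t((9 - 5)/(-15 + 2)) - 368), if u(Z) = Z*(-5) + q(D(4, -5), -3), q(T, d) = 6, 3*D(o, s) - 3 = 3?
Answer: -5363496/169 ≈ -31737.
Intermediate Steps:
D(o, s) = 2 (D(o, s) = 1 + (1/3)*3 = 1 + 1 = 2)
t(v) = 2*v*(39 + v) (t(v) = (39 + v)*(2*v) = 2*v*(39 + v))
u(Z) = 6 - 5*Z (u(Z) = Z*(-5) + 6 = -5*Z + 6 = 6 - 5*Z)
u(-15)*(t((9 - 5)/(-15 + 2)) - 368) = (6 - 5*(-15))*(2*((9 - 5)/(-15 + 2))*(39 + (9 - 5)/(-15 + 2)) - 368) = (6 + 75)*(2*(4/(-13))*(39 + 4/(-13)) - 368) = 81*(2*(4*(-1/13))*(39 + 4*(-1/13)) - 368) = 81*(2*(-4/13)*(39 - 4/13) - 368) = 81*(2*(-4/13)*(503/13) - 368) = 81*(-4024/169 - 368) = 81*(-66216/169) = -5363496/169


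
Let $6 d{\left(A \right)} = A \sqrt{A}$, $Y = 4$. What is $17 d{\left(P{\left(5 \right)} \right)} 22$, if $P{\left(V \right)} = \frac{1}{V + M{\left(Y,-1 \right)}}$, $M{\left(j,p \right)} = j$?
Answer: $\frac{187}{81} \approx 2.3086$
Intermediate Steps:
$P{\left(V \right)} = \frac{1}{4 + V}$ ($P{\left(V \right)} = \frac{1}{V + 4} = \frac{1}{4 + V}$)
$d{\left(A \right)} = \frac{A^{\frac{3}{2}}}{6}$ ($d{\left(A \right)} = \frac{A \sqrt{A}}{6} = \frac{A^{\frac{3}{2}}}{6}$)
$17 d{\left(P{\left(5 \right)} \right)} 22 = 17 \frac{\left(\frac{1}{4 + 5}\right)^{\frac{3}{2}}}{6} \cdot 22 = 17 \frac{\left(\frac{1}{9}\right)^{\frac{3}{2}}}{6} \cdot 22 = 17 \frac{1}{6 \cdot 27} \cdot 22 = 17 \cdot \frac{1}{6} \cdot \frac{1}{27} \cdot 22 = 17 \cdot \frac{1}{162} \cdot 22 = \frac{17}{162} \cdot 22 = \frac{187}{81}$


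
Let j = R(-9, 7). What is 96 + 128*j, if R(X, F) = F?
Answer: 992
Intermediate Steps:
j = 7
96 + 128*j = 96 + 128*7 = 96 + 896 = 992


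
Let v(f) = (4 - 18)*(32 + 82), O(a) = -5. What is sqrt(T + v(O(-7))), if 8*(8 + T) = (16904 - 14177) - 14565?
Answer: I*sqrt(12335)/2 ≈ 55.531*I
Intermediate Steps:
v(f) = -1596 (v(f) = -14*114 = -1596)
T = -5951/4 (T = -8 + ((16904 - 14177) - 14565)/8 = -8 + (2727 - 14565)/8 = -8 + (1/8)*(-11838) = -8 - 5919/4 = -5951/4 ≈ -1487.8)
sqrt(T + v(O(-7))) = sqrt(-5951/4 - 1596) = sqrt(-12335/4) = I*sqrt(12335)/2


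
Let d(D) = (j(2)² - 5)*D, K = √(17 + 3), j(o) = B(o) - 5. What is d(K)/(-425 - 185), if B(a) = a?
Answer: -4*√5/305 ≈ -0.029325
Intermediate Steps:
j(o) = -5 + o (j(o) = o - 5 = -5 + o)
K = 2*√5 (K = √20 = 2*√5 ≈ 4.4721)
d(D) = 4*D (d(D) = ((-5 + 2)² - 5)*D = ((-3)² - 5)*D = (9 - 5)*D = 4*D)
d(K)/(-425 - 185) = (4*(2*√5))/(-425 - 185) = (8*√5)/(-610) = (8*√5)*(-1/610) = -4*√5/305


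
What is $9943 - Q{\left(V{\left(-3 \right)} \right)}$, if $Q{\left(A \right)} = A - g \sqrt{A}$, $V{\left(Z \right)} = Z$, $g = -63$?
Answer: $9946 - 63 i \sqrt{3} \approx 9946.0 - 109.12 i$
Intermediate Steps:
$Q{\left(A \right)} = A + 63 \sqrt{A}$ ($Q{\left(A \right)} = A - - 63 \sqrt{A} = A + 63 \sqrt{A}$)
$9943 - Q{\left(V{\left(-3 \right)} \right)} = 9943 - \left(-3 + 63 \sqrt{-3}\right) = 9943 - \left(-3 + 63 i \sqrt{3}\right) = 9943 + \left(3 - 63 i \sqrt{3}\right) = 9946 - 63 i \sqrt{3}$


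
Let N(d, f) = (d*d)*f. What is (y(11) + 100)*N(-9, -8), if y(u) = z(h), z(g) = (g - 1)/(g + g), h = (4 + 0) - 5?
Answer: -65448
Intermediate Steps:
h = -1 (h = 4 - 5 = -1)
z(g) = (-1 + g)/(2*g) (z(g) = (-1 + g)/((2*g)) = (-1 + g)*(1/(2*g)) = (-1 + g)/(2*g))
N(d, f) = f*d**2 (N(d, f) = d**2*f = f*d**2)
y(u) = 1 (y(u) = (1/2)*(-1 - 1)/(-1) = (1/2)*(-1)*(-2) = 1)
(y(11) + 100)*N(-9, -8) = (1 + 100)*(-8*(-9)**2) = 101*(-8*81) = 101*(-648) = -65448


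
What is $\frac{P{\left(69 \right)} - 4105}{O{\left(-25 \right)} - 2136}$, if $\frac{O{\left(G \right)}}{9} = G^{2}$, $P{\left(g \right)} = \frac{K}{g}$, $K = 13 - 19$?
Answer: $- \frac{94417}{80247} \approx -1.1766$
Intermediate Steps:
$K = -6$ ($K = 13 - 19 = -6$)
$P{\left(g \right)} = - \frac{6}{g}$
$O{\left(G \right)} = 9 G^{2}$
$\frac{P{\left(69 \right)} - 4105}{O{\left(-25 \right)} - 2136} = \frac{- \frac{6}{69} - 4105}{9 \left(-25\right)^{2} - 2136} = \frac{\left(-6\right) \frac{1}{69} - 4105}{9 \cdot 625 - 2136} = \frac{- \frac{2}{23} - 4105}{5625 - 2136} = - \frac{94417}{23 \cdot 3489} = \left(- \frac{94417}{23}\right) \frac{1}{3489} = - \frac{94417}{80247}$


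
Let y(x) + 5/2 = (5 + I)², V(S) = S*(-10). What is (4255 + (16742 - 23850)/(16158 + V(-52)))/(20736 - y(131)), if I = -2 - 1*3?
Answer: 70957782/345876703 ≈ 0.20515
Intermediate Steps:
I = -5 (I = -2 - 3 = -5)
V(S) = -10*S
y(x) = -5/2 (y(x) = -5/2 + (5 - 5)² = -5/2 + 0² = -5/2 + 0 = -5/2)
(4255 + (16742 - 23850)/(16158 + V(-52)))/(20736 - y(131)) = (4255 + (16742 - 23850)/(16158 - 10*(-52)))/(20736 - 1*(-5/2)) = (4255 - 7108/(16158 + 520))/(20736 + 5/2) = (4255 - 7108/16678)/(41477/2) = (4255 - 7108*1/16678)*(2/41477) = (4255 - 3554/8339)*(2/41477) = (35478891/8339)*(2/41477) = 70957782/345876703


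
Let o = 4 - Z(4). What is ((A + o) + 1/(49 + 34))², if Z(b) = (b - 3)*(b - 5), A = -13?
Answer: 439569/6889 ≈ 63.807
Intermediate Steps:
Z(b) = (-5 + b)*(-3 + b) (Z(b) = (-3 + b)*(-5 + b) = (-5 + b)*(-3 + b))
o = 5 (o = 4 - (15 + 4² - 8*4) = 4 - (15 + 16 - 32) = 4 - 1*(-1) = 4 + 1 = 5)
((A + o) + 1/(49 + 34))² = ((-13 + 5) + 1/(49 + 34))² = (-8 + 1/83)² = (-663/83)² = 439569/6889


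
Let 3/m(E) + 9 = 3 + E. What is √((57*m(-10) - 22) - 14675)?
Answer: 3*I*√26147/4 ≈ 121.28*I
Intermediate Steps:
m(E) = 3/(-6 + E) (m(E) = 3/(-9 + (3 + E)) = 3/(-6 + E))
√((57*m(-10) - 22) - 14675) = √((57*(3/(-6 - 10)) - 22) - 14675) = √((57*(3/(-16)) - 22) - 14675) = √((57*(3*(-1/16)) - 22) - 14675) = √((57*(-3/16) - 22) - 14675) = √((-171/16 - 22) - 14675) = √(-523/16 - 14675) = √(-235323/16) = 3*I*√26147/4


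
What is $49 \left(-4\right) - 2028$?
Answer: $-2224$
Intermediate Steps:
$49 \left(-4\right) - 2028 = -196 - 2028 = -2224$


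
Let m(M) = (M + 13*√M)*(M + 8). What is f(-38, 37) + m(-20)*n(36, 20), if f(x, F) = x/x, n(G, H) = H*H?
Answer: 96001 - 124800*I*√5 ≈ 96001.0 - 2.7906e+5*I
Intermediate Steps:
n(G, H) = H²
m(M) = (8 + M)*(M + 13*√M) (m(M) = (M + 13*√M)*(8 + M) = (8 + M)*(M + 13*√M))
f(x, F) = 1
f(-38, 37) + m(-20)*n(36, 20) = 1 + ((-20)² + 8*(-20) + 13*(-20)^(3/2) + 104*√(-20))*20² = 1 + (400 - 160 + 13*(-40*I*√5) + 104*(2*I*√5))*400 = 1 + (400 - 160 - 520*I*√5 + 208*I*√5)*400 = 1 + (240 - 312*I*√5)*400 = 1 + (96000 - 124800*I*√5) = 96001 - 124800*I*√5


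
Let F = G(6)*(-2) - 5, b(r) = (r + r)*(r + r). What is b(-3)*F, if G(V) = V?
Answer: -612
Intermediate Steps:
b(r) = 4*r² (b(r) = (2*r)*(2*r) = 4*r²)
F = -17 (F = 6*(-2) - 5 = -12 - 5 = -17)
b(-3)*F = (4*(-3)²)*(-17) = (4*9)*(-17) = 36*(-17) = -612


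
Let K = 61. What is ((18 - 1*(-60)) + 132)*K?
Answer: 12810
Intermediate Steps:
((18 - 1*(-60)) + 132)*K = ((18 - 1*(-60)) + 132)*61 = ((18 + 60) + 132)*61 = (78 + 132)*61 = 210*61 = 12810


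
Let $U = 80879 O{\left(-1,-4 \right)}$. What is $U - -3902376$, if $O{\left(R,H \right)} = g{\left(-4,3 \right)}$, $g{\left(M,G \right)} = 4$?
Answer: $4225892$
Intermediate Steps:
$O{\left(R,H \right)} = 4$
$U = 323516$ ($U = 80879 \cdot 4 = 323516$)
$U - -3902376 = 323516 - -3902376 = 323516 + 3902376 = 4225892$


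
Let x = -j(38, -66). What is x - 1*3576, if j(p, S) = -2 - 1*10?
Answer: -3564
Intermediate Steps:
j(p, S) = -12 (j(p, S) = -2 - 10 = -12)
x = 12 (x = -1*(-12) = 12)
x - 1*3576 = 12 - 1*3576 = 12 - 3576 = -3564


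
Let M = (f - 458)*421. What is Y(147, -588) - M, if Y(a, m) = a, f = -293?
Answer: 316318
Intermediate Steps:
M = -316171 (M = (-293 - 458)*421 = -751*421 = -316171)
Y(147, -588) - M = 147 - 1*(-316171) = 147 + 316171 = 316318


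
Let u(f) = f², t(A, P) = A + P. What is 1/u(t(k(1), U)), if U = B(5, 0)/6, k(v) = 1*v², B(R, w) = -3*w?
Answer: 1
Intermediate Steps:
k(v) = v²
U = 0 (U = -3*0/6 = 0*(⅙) = 0)
1/u(t(k(1), U)) = 1/((1² + 0)²) = 1/((1 + 0)²) = 1/(1²) = 1/1 = 1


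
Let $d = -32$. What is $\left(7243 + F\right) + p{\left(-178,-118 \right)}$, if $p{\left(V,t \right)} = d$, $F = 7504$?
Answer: $14715$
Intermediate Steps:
$p{\left(V,t \right)} = -32$
$\left(7243 + F\right) + p{\left(-178,-118 \right)} = \left(7243 + 7504\right) - 32 = 14747 - 32 = 14715$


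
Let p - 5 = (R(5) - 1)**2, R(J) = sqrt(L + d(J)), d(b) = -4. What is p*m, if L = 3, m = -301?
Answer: -1505 + 602*I ≈ -1505.0 + 602.0*I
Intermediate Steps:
R(J) = I (R(J) = sqrt(3 - 4) = sqrt(-1) = I)
p = 5 + (-1 + I)**2 (p = 5 + (I - 1)**2 = 5 + (-1 + I)**2 ≈ 5.0 - 2.0*I)
p*m = (5 - 2*I)*(-301) = -1505 + 602*I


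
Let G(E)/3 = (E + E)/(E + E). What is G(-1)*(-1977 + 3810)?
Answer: 5499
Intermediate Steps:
G(E) = 3 (G(E) = 3*((E + E)/(E + E)) = 3*((2*E)/((2*E))) = 3*((2*E)*(1/(2*E))) = 3*1 = 3)
G(-1)*(-1977 + 3810) = 3*(-1977 + 3810) = 3*1833 = 5499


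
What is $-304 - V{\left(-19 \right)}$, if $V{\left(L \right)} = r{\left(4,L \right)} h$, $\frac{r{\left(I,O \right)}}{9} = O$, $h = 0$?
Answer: $-304$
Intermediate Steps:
$r{\left(I,O \right)} = 9 O$
$V{\left(L \right)} = 0$ ($V{\left(L \right)} = 9 L 0 = 0$)
$-304 - V{\left(-19 \right)} = -304 - 0 = -304 + 0 = -304$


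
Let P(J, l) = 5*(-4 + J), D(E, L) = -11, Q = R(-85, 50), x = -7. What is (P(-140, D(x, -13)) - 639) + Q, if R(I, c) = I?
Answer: -1444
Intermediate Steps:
Q = -85
P(J, l) = -20 + 5*J
(P(-140, D(x, -13)) - 639) + Q = ((-20 + 5*(-140)) - 639) - 85 = ((-20 - 700) - 639) - 85 = (-720 - 639) - 85 = -1359 - 85 = -1444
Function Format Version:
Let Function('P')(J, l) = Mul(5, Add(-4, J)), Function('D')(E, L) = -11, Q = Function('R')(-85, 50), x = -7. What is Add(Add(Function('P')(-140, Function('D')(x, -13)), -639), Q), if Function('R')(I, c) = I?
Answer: -1444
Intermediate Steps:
Q = -85
Function('P')(J, l) = Add(-20, Mul(5, J))
Add(Add(Function('P')(-140, Function('D')(x, -13)), -639), Q) = Add(Add(Add(-20, Mul(5, -140)), -639), -85) = Add(Add(Add(-20, -700), -639), -85) = Add(Add(-720, -639), -85) = Add(-1359, -85) = -1444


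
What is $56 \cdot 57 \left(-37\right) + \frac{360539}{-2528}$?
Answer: $- \frac{298927451}{2528} \approx -1.1825 \cdot 10^{5}$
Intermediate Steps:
$56 \cdot 57 \left(-37\right) + \frac{360539}{-2528} = 3192 \left(-37\right) + 360539 \left(- \frac{1}{2528}\right) = -118104 - \frac{360539}{2528} = - \frac{298927451}{2528}$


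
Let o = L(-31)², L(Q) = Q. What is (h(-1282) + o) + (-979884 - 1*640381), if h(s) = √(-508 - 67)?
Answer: -1619304 + 5*I*√23 ≈ -1.6193e+6 + 23.979*I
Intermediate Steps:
h(s) = 5*I*√23 (h(s) = √(-575) = 5*I*√23)
o = 961 (o = (-31)² = 961)
(h(-1282) + o) + (-979884 - 1*640381) = (5*I*√23 + 961) + (-979884 - 1*640381) = (961 + 5*I*√23) + (-979884 - 640381) = (961 + 5*I*√23) - 1620265 = -1619304 + 5*I*√23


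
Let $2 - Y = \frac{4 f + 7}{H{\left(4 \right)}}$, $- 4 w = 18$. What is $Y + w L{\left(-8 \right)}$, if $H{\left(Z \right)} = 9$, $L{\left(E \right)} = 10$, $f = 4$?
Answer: $- \frac{410}{9} \approx -45.556$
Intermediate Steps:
$w = - \frac{9}{2}$ ($w = \left(- \frac{1}{4}\right) 18 = - \frac{9}{2} \approx -4.5$)
$Y = - \frac{5}{9}$ ($Y = 2 - \frac{4 \cdot 4 + 7}{9} = 2 - \left(16 + 7\right) \frac{1}{9} = 2 - 23 \cdot \frac{1}{9} = 2 - \frac{23}{9} = - \frac{5}{9} \approx -0.55556$)
$Y + w L{\left(-8 \right)} = - \frac{5}{9} - 45 = - \frac{410}{9}$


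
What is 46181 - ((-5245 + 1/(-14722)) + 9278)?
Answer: 620502857/14722 ≈ 42148.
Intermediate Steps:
46181 - ((-5245 + 1/(-14722)) + 9278) = 46181 - ((-5245 - 1/14722) + 9278) = 46181 - (-77216891/14722 + 9278) = 46181 - 1*59373825/14722 = 46181 - 59373825/14722 = 620502857/14722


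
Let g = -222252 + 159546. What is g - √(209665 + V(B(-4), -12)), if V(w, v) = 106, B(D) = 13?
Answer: -62706 - √209771 ≈ -63164.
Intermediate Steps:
g = -62706
g - √(209665 + V(B(-4), -12)) = -62706 - √(209665 + 106) = -62706 - √209771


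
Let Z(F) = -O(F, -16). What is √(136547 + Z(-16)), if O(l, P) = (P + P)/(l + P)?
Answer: √136546 ≈ 369.52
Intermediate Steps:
O(l, P) = 2*P/(P + l) (O(l, P) = (2*P)/(P + l) = 2*P/(P + l))
Z(F) = 32/(-16 + F) (Z(F) = -2*(-16)/(-16 + F) = -(-32)/(-16 + F) = 32/(-16 + F))
√(136547 + Z(-16)) = √(136547 + 32/(-16 - 16)) = √(136547 + 32/(-32)) = √(136547 + 32*(-1/32)) = √(136547 - 1) = √136546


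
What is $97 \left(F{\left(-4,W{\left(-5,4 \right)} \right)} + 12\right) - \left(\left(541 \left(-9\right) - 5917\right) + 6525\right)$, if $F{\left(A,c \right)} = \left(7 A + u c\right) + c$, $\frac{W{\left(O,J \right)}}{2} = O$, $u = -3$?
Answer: $4649$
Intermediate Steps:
$W{\left(O,J \right)} = 2 O$
$F{\left(A,c \right)} = - 2 c + 7 A$ ($F{\left(A,c \right)} = \left(7 A - 3 c\right) + c = \left(- 3 c + 7 A\right) + c = - 2 c + 7 A$)
$97 \left(F{\left(-4,W{\left(-5,4 \right)} \right)} + 12\right) - \left(\left(541 \left(-9\right) - 5917\right) + 6525\right) = 97 \left(\left(- 2 \cdot 2 \left(-5\right) + 7 \left(-4\right)\right) + 12\right) - \left(\left(541 \left(-9\right) - 5917\right) + 6525\right) = 97 \left(\left(\left(-2\right) \left(-10\right) - 28\right) + 12\right) - \left(\left(-4869 - 5917\right) + 6525\right) = 97 \left(\left(20 - 28\right) + 12\right) - \left(-10786 + 6525\right) = 97 \left(-8 + 12\right) - -4261 = 97 \cdot 4 + 4261 = 388 + 4261 = 4649$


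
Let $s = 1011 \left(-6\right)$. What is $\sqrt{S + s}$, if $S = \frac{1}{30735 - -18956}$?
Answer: $\frac{i \sqrt{14978139738055}}{49691} \approx 77.885 i$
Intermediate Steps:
$s = -6066$
$S = \frac{1}{49691}$ ($S = \frac{1}{30735 + \left(-1952 + 20908\right)} = \frac{1}{30735 + 18956} = \frac{1}{49691} \approx 2.0124 \cdot 10^{-5}$)
$\sqrt{S + s} = \sqrt{\frac{1}{49691} - 6066} = \sqrt{- \frac{301425605}{49691}} = \frac{i \sqrt{14978139738055}}{49691}$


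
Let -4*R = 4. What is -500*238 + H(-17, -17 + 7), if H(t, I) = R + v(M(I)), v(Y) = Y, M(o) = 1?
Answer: -119000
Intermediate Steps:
R = -1 (R = -1/4*4 = -1)
H(t, I) = 0 (H(t, I) = -1 + 1 = 0)
-500*238 + H(-17, -17 + 7) = -500*238 + 0 = -119000 + 0 = -119000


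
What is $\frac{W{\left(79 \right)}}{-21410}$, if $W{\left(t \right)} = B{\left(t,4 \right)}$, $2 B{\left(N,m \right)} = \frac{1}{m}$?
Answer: $- \frac{1}{171280} \approx -5.8384 \cdot 10^{-6}$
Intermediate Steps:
$B{\left(N,m \right)} = \frac{1}{2 m}$
$W{\left(t \right)} = \frac{1}{8}$ ($W{\left(t \right)} = \frac{1}{2 \cdot 4} = \frac{1}{2} \cdot \frac{1}{4} = \frac{1}{8}$)
$\frac{W{\left(79 \right)}}{-21410} = \frac{1}{8 \left(-21410\right)} = \frac{1}{8} \left(- \frac{1}{21410}\right) = - \frac{1}{171280}$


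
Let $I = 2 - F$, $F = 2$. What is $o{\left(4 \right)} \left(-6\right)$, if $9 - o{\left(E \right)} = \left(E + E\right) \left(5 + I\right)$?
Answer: $186$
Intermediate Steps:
$I = 0$ ($I = 2 - 2 = 0$)
$o{\left(E \right)} = 9 - 10 E$ ($o{\left(E \right)} = 9 - \left(E + E\right) \left(5 + 0\right) = 9 - 2 E 5 = 9 - 10 E$)
$o{\left(4 \right)} \left(-6\right) = \left(9 - 40\right) \left(-6\right) = \left(-31\right) \left(-6\right) = 186$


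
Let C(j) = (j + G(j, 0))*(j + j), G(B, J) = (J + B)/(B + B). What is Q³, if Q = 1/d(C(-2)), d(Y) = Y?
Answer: 1/216 ≈ 0.0046296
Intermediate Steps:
G(B, J) = (B + J)/(2*B) (G(B, J) = (B + J)/((2*B)) = (B + J)*(1/(2*B)) = (B + J)/(2*B))
C(j) = 2*j*(½ + j) (C(j) = (j + (j + 0)/(2*j))*(j + j) = (j + j/(2*j))*(2*j) = (j + ½)*(2*j) = (½ + j)*(2*j) = 2*j*(½ + j))
Q = ⅙ (Q = 1/(-2*(1 + 2*(-2))) = 1/(-2*(1 - 4)) = 1/(-2*(-3)) = 1/6 = ⅙ ≈ 0.16667)
Q³ = (⅙)³ = 1/216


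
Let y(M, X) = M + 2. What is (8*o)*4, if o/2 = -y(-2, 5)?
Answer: 0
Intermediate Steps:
y(M, X) = 2 + M
o = 0 (o = 2*(-(2 - 2)) = 2*(-1*0) = 2*0 = 0)
(8*o)*4 = (8*0)*4 = 0*4 = 0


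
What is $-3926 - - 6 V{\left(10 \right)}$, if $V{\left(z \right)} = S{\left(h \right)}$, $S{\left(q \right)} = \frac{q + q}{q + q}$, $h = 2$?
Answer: $-3920$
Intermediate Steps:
$S{\left(q \right)} = 1$ ($S{\left(q \right)} = \frac{2 q}{2 q} = 2 q \frac{1}{2 q} = 1$)
$V{\left(z \right)} = 1$
$-3926 - - 6 V{\left(10 \right)} = -3926 - \left(-6\right) 1 = -3926 - -6 = -3926 + 6 = -3920$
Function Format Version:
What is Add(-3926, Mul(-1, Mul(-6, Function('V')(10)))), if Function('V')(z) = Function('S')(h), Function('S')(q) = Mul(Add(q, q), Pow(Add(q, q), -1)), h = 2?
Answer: -3920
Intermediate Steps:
Function('S')(q) = 1 (Function('S')(q) = Mul(Mul(2, q), Pow(Mul(2, q), -1)) = Mul(Mul(2, q), Mul(Rational(1, 2), Pow(q, -1))) = 1)
Function('V')(z) = 1
Add(-3926, Mul(-1, Mul(-6, Function('V')(10)))) = Add(-3926, Mul(-1, Mul(-6, 1))) = Add(-3926, Mul(-1, -6)) = Add(-3926, 6) = -3920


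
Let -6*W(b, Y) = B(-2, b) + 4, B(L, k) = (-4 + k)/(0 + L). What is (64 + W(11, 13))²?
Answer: 588289/144 ≈ 4085.3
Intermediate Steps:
B(L, k) = (-4 + k)/L
W(b, Y) = -1 + b/12 (W(b, Y) = -((-4 + b)/(-2) + 4)/6 = -(-(-4 + b)/2 + 4)/6 = -((2 - b/2) + 4)/6 = -(6 - b/2)/6 = -1 + b/12)
(64 + W(11, 13))² = (64 + (-1 + (1/12)*11))² = (64 + (-1 + 11/12))² = (64 - 1/12)² = (767/12)² = 588289/144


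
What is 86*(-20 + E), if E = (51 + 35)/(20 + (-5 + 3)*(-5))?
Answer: -22102/15 ≈ -1473.5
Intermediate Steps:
E = 43/15 (E = 86/(20 - 2*(-5)) = 86/(20 + 10) = 86/30 = 86*(1/30) = 43/15 ≈ 2.8667)
86*(-20 + E) = 86*(-20 + 43/15) = 86*(-257/15) = -22102/15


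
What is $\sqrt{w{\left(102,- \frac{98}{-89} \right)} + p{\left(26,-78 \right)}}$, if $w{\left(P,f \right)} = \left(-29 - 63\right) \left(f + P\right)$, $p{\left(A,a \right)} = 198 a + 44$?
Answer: $\frac{6 i \sqrt{5475458}}{89} \approx 157.75 i$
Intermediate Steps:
$p{\left(A,a \right)} = 44 + 198 a$
$w{\left(P,f \right)} = - 92 P - 92 f$ ($w{\left(P,f \right)} = - 92 \left(P + f\right) = - 92 P - 92 f$)
$\sqrt{w{\left(102,- \frac{98}{-89} \right)} + p{\left(26,-78 \right)}} = \sqrt{\left(\left(-92\right) 102 - 92 \left(- \frac{98}{-89}\right)\right) + \left(44 + 198 \left(-78\right)\right)} = \sqrt{\left(-9384 - 92 \left(\left(-98\right) \left(- \frac{1}{89}\right)\right)\right) + \left(44 - 15444\right)} = \sqrt{\left(-9384 - \frac{9016}{89}\right) - 15400} = \sqrt{- \frac{844192}{89} - 15400} = \sqrt{- \frac{2214792}{89}} = \frac{6 i \sqrt{5475458}}{89}$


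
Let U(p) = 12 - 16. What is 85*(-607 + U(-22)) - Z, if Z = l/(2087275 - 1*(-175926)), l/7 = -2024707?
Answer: -117525170986/2263201 ≈ -51929.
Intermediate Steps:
U(p) = -4
l = -14172949 (l = 7*(-2024707) = -14172949)
Z = -14172949/2263201 (Z = -14172949/(2087275 - 1*(-175926)) = -14172949/(2087275 + 175926) = -14172949/2263201 ≈ -6.2623)
85*(-607 + U(-22)) - Z = 85*(-607 - 4) - 1*(-14172949/2263201) = 85*(-611) + 14172949/2263201 = -51935 + 14172949/2263201 = -117525170986/2263201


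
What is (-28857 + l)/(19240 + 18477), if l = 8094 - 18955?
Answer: -39718/37717 ≈ -1.0531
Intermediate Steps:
l = -10861
(-28857 + l)/(19240 + 18477) = (-28857 - 10861)/(19240 + 18477) = -39718/37717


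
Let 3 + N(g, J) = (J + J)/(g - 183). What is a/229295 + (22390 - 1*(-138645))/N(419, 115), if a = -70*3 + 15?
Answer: -871418688991/10960301 ≈ -79507.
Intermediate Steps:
N(g, J) = -3 + 2*J/(-183 + g) (N(g, J) = -3 + (J + J)/(g - 183) = -3 + (2*J)/(-183 + g) = -3 + 2*J/(-183 + g))
a = -195 (a = -210 + 15 = -195)
a/229295 + (22390 - 1*(-138645))/N(419, 115) = -195/229295 + (22390 - 1*(-138645))/(((549 - 3*419 + 2*115)/(-183 + 419))) = -195*1/229295 + (22390 + 138645)/(((549 - 1257 + 230)/236)) = -39/45859 + 161035/(((1/236)*(-478))) = -39/45859 + 161035/(-239/118) = -39/45859 + 161035*(-118/239) = -39/45859 - 19002130/239 = -871418688991/10960301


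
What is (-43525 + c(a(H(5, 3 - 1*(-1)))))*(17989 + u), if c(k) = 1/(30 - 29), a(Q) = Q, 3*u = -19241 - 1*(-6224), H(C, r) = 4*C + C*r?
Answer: -594102600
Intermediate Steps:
u = -4339 (u = (-19241 - 1*(-6224))/3 = (-19241 + 6224)/3 = (⅓)*(-13017) = -4339)
c(k) = 1 (c(k) = 1/1 = 1)
(-43525 + c(a(H(5, 3 - 1*(-1)))))*(17989 + u) = (-43525 + 1)*(17989 - 4339) = -43524*13650 = -594102600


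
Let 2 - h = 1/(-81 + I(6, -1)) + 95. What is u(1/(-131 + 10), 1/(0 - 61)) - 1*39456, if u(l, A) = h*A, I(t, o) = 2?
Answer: -190131118/4819 ≈ -39455.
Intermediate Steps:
h = -7346/79 (h = 2 - (1/(-81 + 2) + 95) = 2 - (1/(-79) + 95) = 2 - (-1/79 + 95) = 2 - 1*7504/79 = 2 - 7504/79 = -7346/79 ≈ -92.987)
u(l, A) = -7346*A/79
u(1/(-131 + 10), 1/(0 - 61)) - 1*39456 = -7346/(79*(0 - 61)) - 1*39456 = -7346/79/(-61) - 39456 = -7346/79*(-1/61) - 39456 = 7346/4819 - 39456 = -190131118/4819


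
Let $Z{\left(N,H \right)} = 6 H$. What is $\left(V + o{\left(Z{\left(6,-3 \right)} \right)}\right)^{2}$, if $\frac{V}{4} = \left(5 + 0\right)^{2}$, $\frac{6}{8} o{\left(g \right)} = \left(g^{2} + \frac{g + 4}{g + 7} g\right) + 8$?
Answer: $\frac{285610000}{1089} \approx 2.6227 \cdot 10^{5}$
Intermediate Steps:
$o{\left(g \right)} = \frac{32}{3} + \frac{4 g^{2}}{3} + \frac{4 g \left(4 + g\right)}{3 \left(7 + g\right)}$ ($o{\left(g \right)} = \frac{4 \left(\left(g^{2} + \frac{g + 4}{g + 7} g\right) + 8\right)}{3} = \frac{4 \left(\left(g^{2} + \frac{4 + g}{7 + g} g\right) + 8\right)}{3} = \frac{4 \left(\left(g^{2} + \frac{g \left(4 + g\right)}{7 + g}\right) + 8\right)}{3} = \frac{4 \left(8 + g^{2} + \frac{g \left(4 + g\right)}{7 + g}\right)}{3} = \frac{32}{3} + \frac{4 g^{2}}{3} + \frac{4 g \left(4 + g\right)}{3 \left(7 + g\right)}$)
$V = 100$ ($V = 4 \left(5 + 0\right)^{2} = 4 \cdot 5^{2} = 4 \cdot 25 = 100$)
$\left(V + o{\left(Z{\left(6,-3 \right)} \right)}\right)^{2} = \left(100 + \frac{4 \left(56 + \left(6 \left(-3\right)\right)^{3} + 8 \left(6 \left(-3\right)\right)^{2} + 12 \cdot 6 \left(-3\right)\right)}{3 \left(7 + 6 \left(-3\right)\right)}\right)^{2} = \left(100 + \frac{4 \left(56 + \left(-18\right)^{3} + 8 \left(-18\right)^{2} + 12 \left(-18\right)\right)}{3 \left(7 - 18\right)}\right)^{2} = \left(100 + \frac{4 \left(56 - 5832 + 8 \cdot 324 - 216\right)}{3 \left(-11\right)}\right)^{2} = \left(100 + \frac{4}{3} \left(- \frac{1}{11}\right) \left(56 - 5832 + 2592 - 216\right)\right)^{2} = \left(100 + \frac{4}{3} \left(- \frac{1}{11}\right) \left(-3400\right)\right)^{2} = \left(100 + \frac{13600}{33}\right)^{2} = \left(\frac{16900}{33}\right)^{2} = \frac{285610000}{1089}$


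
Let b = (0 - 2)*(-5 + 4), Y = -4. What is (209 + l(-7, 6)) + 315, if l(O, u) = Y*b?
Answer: 516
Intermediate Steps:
b = 2 (b = -2*(-1) = 2)
l(O, u) = -8 (l(O, u) = -4*2 = -8)
(209 + l(-7, 6)) + 315 = (209 - 8) + 315 = 201 + 315 = 516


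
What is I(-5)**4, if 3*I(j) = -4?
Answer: 256/81 ≈ 3.1605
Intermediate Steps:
I(j) = -4/3 (I(j) = (1/3)*(-4) = -4/3)
I(-5)**4 = (-4/3)**4 = 256/81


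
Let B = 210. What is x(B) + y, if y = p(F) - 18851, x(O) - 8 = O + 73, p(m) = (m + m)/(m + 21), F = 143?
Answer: -1521777/82 ≈ -18558.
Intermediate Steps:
p(m) = 2*m/(21 + m) (p(m) = (2*m)/(21 + m) = 2*m/(21 + m))
x(O) = 81 + O (x(O) = 8 + (O + 73) = 8 + (73 + O) = 81 + O)
y = -1545639/82 (y = 2*143/(21 + 143) - 18851 = 2*143/164 - 18851 = 2*143*(1/164) - 18851 = 143/82 - 18851 = -1545639/82 ≈ -18849.)
x(B) + y = (81 + 210) - 1545639/82 = 291 - 1545639/82 = -1521777/82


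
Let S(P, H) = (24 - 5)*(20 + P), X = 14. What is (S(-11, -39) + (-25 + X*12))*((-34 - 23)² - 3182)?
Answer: 21038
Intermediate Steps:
S(P, H) = 380 + 19*P (S(P, H) = 19*(20 + P) = 380 + 19*P)
(S(-11, -39) + (-25 + X*12))*((-34 - 23)² - 3182) = ((380 + 19*(-11)) + (-25 + 14*12))*((-34 - 23)² - 3182) = ((380 - 209) + (-25 + 168))*((-57)² - 3182) = (171 + 143)*(3249 - 3182) = 314*67 = 21038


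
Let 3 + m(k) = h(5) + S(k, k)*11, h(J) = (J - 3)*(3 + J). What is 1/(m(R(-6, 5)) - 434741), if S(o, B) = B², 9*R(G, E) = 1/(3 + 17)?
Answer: -32400/14085187189 ≈ -2.3003e-6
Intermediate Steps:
h(J) = (-3 + J)*(3 + J)
R(G, E) = 1/180 (R(G, E) = 1/(9*(3 + 17)) = (⅑)/20 = (⅑)*(1/20) = 1/180)
m(k) = 13 + 11*k² (m(k) = -3 + ((-9 + 5²) + k²*11) = -3 + ((-9 + 25) + 11*k²) = -3 + (16 + 11*k²) = 13 + 11*k²)
1/(m(R(-6, 5)) - 434741) = 1/((13 + 11*(1/180)²) - 434741) = 1/((13 + 11*(1/32400)) - 434741) = 1/((13 + 11/32400) - 434741) = 1/(421211/32400 - 434741) = 1/(-14085187189/32400) = -32400/14085187189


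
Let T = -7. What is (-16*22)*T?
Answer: 2464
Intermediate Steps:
(-16*22)*T = -16*22*(-7) = -352*(-7) = 2464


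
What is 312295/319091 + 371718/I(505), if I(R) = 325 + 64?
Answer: 118733351093/124126399 ≈ 956.55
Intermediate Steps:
I(R) = 389
312295/319091 + 371718/I(505) = 312295/319091 + 371718/389 = 118733351093/124126399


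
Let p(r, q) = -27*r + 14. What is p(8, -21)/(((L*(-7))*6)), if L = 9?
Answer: 101/189 ≈ 0.53439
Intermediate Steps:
p(r, q) = 14 - 27*r
p(8, -21)/(((L*(-7))*6)) = (14 - 27*8)/(((9*(-7))*6)) = (14 - 216)/((-63*6)) = -202/(-378) = -202*(-1/378) = 101/189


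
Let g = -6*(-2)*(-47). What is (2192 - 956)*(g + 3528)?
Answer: 3663504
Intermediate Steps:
g = -564 (g = 12*(-47) = -564)
(2192 - 956)*(g + 3528) = (2192 - 956)*(-564 + 3528) = 1236*2964 = 3663504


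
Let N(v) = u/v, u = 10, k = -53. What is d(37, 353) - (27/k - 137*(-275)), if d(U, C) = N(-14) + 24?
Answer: -13968597/371 ≈ -37651.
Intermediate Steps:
N(v) = 10/v
d(U, C) = 163/7 (d(U, C) = 10/(-14) + 24 = 10*(-1/14) + 24 = -5/7 + 24 = 163/7)
d(37, 353) - (27/k - 137*(-275)) = 163/7 - (27/(-53) - 137*(-275)) = 163/7 - (27*(-1/53) + 37675) = 163/7 - (-27/53 + 37675) = 163/7 - 1*1996748/53 = 163/7 - 1996748/53 = -13968597/371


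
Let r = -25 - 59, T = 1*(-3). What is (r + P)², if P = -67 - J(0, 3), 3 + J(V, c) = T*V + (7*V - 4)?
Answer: 20736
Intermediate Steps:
T = -3
r = -84
J(V, c) = -7 + 4*V (J(V, c) = -3 + (-3*V + (7*V - 4)) = -3 + (-3*V + (-4 + 7*V)) = -3 + (-4 + 4*V) = -7 + 4*V)
P = -60 (P = -67 - (-7 + 4*0) = -67 - (-7 + 0) = -67 - 1*(-7) = -67 + 7 = -60)
(r + P)² = (-84 - 60)² = (-144)² = 20736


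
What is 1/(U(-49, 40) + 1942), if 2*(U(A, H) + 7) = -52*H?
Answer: 1/895 ≈ 0.0011173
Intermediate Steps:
U(A, H) = -7 - 26*H (U(A, H) = -7 + (-52*H)/2 = -7 - 26*H)
1/(U(-49, 40) + 1942) = 1/((-7 - 26*40) + 1942) = 1/((-7 - 1040) + 1942) = 1/(-1047 + 1942) = 1/895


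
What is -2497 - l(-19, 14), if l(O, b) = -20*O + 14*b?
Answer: -3073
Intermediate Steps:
-2497 - l(-19, 14) = -2497 - (-20*(-19) + 14*14) = -2497 - (380 + 196) = -2497 - 1*576 = -2497 - 576 = -3073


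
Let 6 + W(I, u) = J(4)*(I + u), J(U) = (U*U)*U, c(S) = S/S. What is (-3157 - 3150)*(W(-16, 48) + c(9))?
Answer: -12885201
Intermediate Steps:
c(S) = 1
J(U) = U**3 (J(U) = U**2*U = U**3)
W(I, u) = -6 + 64*I + 64*u (W(I, u) = -6 + 4**3*(I + u) = -6 + 64*(I + u) = -6 + (64*I + 64*u) = -6 + 64*I + 64*u)
(-3157 - 3150)*(W(-16, 48) + c(9)) = (-3157 - 3150)*((-6 + 64*(-16) + 64*48) + 1) = -6307*((-6 - 1024 + 3072) + 1) = -6307*(2042 + 1) = -6307*2043 = -12885201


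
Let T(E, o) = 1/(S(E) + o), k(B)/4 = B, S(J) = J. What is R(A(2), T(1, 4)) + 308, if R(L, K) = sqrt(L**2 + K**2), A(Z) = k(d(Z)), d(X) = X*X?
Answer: 308 + sqrt(6401)/5 ≈ 324.00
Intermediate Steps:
d(X) = X**2
k(B) = 4*B
T(E, o) = 1/(E + o)
A(Z) = 4*Z**2
R(L, K) = sqrt(K**2 + L**2)
R(A(2), T(1, 4)) + 308 = sqrt((1/(1 + 4))**2 + (4*2**2)**2) + 308 = sqrt((1/5)**2 + (4*4)**2) + 308 = sqrt((1/5)**2 + 16**2) + 308 = sqrt(1/25 + 256) + 308 = sqrt(6401/25) + 308 = sqrt(6401)/5 + 308 = 308 + sqrt(6401)/5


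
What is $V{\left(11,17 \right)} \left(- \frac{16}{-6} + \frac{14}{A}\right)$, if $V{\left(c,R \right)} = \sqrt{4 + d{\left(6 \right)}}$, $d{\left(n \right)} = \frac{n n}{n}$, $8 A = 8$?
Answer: $\frac{50 \sqrt{10}}{3} \approx 52.705$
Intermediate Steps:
$A = 1$ ($A = \frac{1}{8} \cdot 8 = 1$)
$d{\left(n \right)} = n$ ($d{\left(n \right)} = \frac{n^{2}}{n} = n$)
$V{\left(c,R \right)} = \sqrt{10}$ ($V{\left(c,R \right)} = \sqrt{4 + 6} = \sqrt{10}$)
$V{\left(11,17 \right)} \left(- \frac{16}{-6} + \frac{14}{A}\right) = \sqrt{10} \left(- \frac{16}{-6} + \frac{14}{1}\right) = \sqrt{10} \left(\left(-16\right) \left(- \frac{1}{6}\right) + 14 \cdot 1\right) = \sqrt{10} \left(\frac{8}{3} + 14\right) = \sqrt{10} \cdot \frac{50}{3} = \frac{50 \sqrt{10}}{3}$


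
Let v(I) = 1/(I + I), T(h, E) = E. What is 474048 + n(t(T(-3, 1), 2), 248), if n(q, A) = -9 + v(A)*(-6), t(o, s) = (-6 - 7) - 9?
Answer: 117561669/248 ≈ 4.7404e+5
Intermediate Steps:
v(I) = 1/(2*I)
t(o, s) = -22 (t(o, s) = -13 - 9 = -22)
n(q, A) = -9 - 3/A (n(q, A) = -9 + (1/(2*A))*(-6) = -9 - 3/A)
474048 + n(t(T(-3, 1), 2), 248) = 474048 + (-9 - 3/248) = 474048 - 2235/248 = 117561669/248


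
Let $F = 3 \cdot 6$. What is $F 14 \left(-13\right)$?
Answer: $-3276$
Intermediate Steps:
$F = 18$
$F 14 \left(-13\right) = 18 \cdot 14 \left(-13\right) = 252 \left(-13\right) = -3276$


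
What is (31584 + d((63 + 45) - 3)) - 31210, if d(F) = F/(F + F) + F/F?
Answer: 751/2 ≈ 375.50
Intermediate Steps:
d(F) = 3/2 (d(F) = F/((2*F)) + 1 = F*(1/(2*F)) + 1 = ½ + 1 = 3/2)
(31584 + d((63 + 45) - 3)) - 31210 = (31584 + 3/2) - 31210 = 63171/2 - 31210 = 751/2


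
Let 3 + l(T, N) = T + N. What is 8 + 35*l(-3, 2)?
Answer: -132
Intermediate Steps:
l(T, N) = -3 + N + T (l(T, N) = -3 + (T + N) = -3 + (N + T) = -3 + N + T)
8 + 35*l(-3, 2) = 8 + 35*(-3 + 2 - 3) = 8 + 35*(-4) = 8 - 140 = -132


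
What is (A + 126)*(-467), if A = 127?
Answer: -118151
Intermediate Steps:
(A + 126)*(-467) = (127 + 126)*(-467) = 253*(-467) = -118151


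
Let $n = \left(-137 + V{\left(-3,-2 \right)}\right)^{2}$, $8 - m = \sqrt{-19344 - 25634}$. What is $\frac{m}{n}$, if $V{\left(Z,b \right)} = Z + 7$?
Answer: $\frac{8}{17689} - \frac{i \sqrt{44978}}{17689} \approx 0.00045226 - 0.011989 i$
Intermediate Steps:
$m = 8 - i \sqrt{44978}$ ($m = 8 - \sqrt{-19344 - 25634} = 8 - \sqrt{-44978} = 8 - i \sqrt{44978} \approx 8.0 - 212.08 i$)
$V{\left(Z,b \right)} = 7 + Z$
$n = 17689$ ($n = \left(-137 + \left(7 - 3\right)\right)^{2} = \left(-137 + 4\right)^{2} = \left(-133\right)^{2} = 17689$)
$\frac{m}{n} = \frac{8 - i \sqrt{44978}}{17689} = \left(8 - i \sqrt{44978}\right) \frac{1}{17689} = \frac{8}{17689} - \frac{i \sqrt{44978}}{17689}$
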